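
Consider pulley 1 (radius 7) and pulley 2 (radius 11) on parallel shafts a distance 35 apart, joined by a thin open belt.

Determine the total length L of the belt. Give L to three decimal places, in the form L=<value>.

open belt: β = asin((r2−r1)/C) = asin(4/35) = 6.5624°
wrap1 = π − 2β = 166.8751°
wrap2 = π + 2β = 193.1249°
tangent length = C·cosβ = 34.7707
L = r1·wrap1 + r2·wrap2 + 2·C·cosβ = 7·2.9125 + 11·3.3707 + 2·34.7707 = 127.0063

L=127.006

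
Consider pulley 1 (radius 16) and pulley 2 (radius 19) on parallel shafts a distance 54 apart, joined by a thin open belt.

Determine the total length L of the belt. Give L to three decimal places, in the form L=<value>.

open belt: β = asin((r2−r1)/C) = asin(3/54) = 3.1847°
wrap1 = π − 2β = 173.6305°
wrap2 = π + 2β = 186.3695°
tangent length = C·cosβ = 53.9166
L = r1·wrap1 + r2·wrap2 + 2·C·cosβ = 16·3.0304 + 19·3.2528 + 2·53.9166 = 218.1225

L=218.122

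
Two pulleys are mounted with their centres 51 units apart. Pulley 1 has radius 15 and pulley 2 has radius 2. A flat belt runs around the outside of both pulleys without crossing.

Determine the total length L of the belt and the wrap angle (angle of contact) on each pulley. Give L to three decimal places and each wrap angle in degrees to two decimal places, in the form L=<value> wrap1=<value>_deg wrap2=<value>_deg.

open belt: β = asin((r2−r1)/C) = asin(-13/51) = -14.7678°
wrap1 = π − 2β = 209.5356°
wrap2 = π + 2β = 150.4644°
tangent length = C·cosβ = 49.3153
L = r1·wrap1 + r2·wrap2 + 2·C·cosβ = 15·3.6571 + 2·2.6261 + 2·49.3153 = 158.7391

L=158.739 wrap1=209.54_deg wrap2=150.46_deg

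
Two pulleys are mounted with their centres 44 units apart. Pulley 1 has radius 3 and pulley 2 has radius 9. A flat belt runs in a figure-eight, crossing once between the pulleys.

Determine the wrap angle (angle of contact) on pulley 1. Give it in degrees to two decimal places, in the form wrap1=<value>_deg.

crossed belt: β = asin((r1+r2)/C) = asin(12/44) = 15.8266°
wrap1 = wrap2 = π + 2β = 211.6532°

wrap1=211.65_deg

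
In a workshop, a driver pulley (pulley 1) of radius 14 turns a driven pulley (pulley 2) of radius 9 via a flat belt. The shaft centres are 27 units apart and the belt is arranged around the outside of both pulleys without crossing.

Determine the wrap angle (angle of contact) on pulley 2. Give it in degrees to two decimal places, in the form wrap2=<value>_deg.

open belt: β = asin((r2−r1)/C) = asin(-5/27) = -10.6719°
wrap1 = π − 2β = 201.3439°
wrap2 = π + 2β = 158.6561°

wrap2=158.66_deg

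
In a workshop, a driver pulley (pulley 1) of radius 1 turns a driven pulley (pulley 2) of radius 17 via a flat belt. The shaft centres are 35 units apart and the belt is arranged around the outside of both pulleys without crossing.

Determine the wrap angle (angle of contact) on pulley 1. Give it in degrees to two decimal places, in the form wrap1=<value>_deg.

open belt: β = asin((r2−r1)/C) = asin(16/35) = 27.2029°
wrap1 = π − 2β = 125.5942°
wrap2 = π + 2β = 234.4058°

wrap1=125.59_deg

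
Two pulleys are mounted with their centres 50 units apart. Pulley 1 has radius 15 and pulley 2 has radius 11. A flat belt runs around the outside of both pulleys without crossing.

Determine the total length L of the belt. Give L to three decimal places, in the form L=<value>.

L=182.002

open belt: β = asin((r2−r1)/C) = asin(-4/50) = -4.5886°
wrap1 = π − 2β = 189.1771°
wrap2 = π + 2β = 170.8229°
tangent length = C·cosβ = 49.8397
L = r1·wrap1 + r2·wrap2 + 2·C·cosβ = 15·3.3018 + 11·2.9814 + 2·49.8397 = 182.0016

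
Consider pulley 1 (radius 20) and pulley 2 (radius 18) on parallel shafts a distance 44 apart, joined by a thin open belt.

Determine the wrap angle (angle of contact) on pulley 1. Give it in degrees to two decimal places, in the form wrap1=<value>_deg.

open belt: β = asin((r2−r1)/C) = asin(-2/44) = -2.6053°
wrap1 = π − 2β = 185.2105°
wrap2 = π + 2β = 174.7895°

wrap1=185.21_deg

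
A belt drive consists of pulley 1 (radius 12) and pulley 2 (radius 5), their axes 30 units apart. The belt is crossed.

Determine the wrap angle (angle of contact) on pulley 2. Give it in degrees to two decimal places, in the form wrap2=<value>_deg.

wrap2=249.04_deg

crossed belt: β = asin((r1+r2)/C) = asin(17/30) = 34.5181°
wrap1 = wrap2 = π + 2β = 249.0362°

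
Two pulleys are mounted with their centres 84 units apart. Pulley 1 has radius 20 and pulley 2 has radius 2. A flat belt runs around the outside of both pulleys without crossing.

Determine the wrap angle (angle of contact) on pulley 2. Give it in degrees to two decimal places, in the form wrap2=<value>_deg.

open belt: β = asin((r2−r1)/C) = asin(-18/84) = -12.3736°
wrap1 = π − 2β = 204.7473°
wrap2 = π + 2β = 155.2527°

wrap2=155.25_deg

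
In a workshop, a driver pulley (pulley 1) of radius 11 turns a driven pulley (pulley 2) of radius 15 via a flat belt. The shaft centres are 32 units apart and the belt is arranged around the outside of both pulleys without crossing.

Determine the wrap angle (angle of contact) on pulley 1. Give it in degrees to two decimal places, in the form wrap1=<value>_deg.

open belt: β = asin((r2−r1)/C) = asin(4/32) = 7.1808°
wrap1 = π − 2β = 165.6385°
wrap2 = π + 2β = 194.3615°

wrap1=165.64_deg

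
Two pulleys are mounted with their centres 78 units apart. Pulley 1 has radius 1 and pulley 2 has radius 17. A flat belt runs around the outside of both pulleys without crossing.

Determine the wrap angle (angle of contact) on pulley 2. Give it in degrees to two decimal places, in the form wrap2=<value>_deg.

open belt: β = asin((r2−r1)/C) = asin(16/78) = 11.8370°
wrap1 = π − 2β = 156.3260°
wrap2 = π + 2β = 203.6740°

wrap2=203.67_deg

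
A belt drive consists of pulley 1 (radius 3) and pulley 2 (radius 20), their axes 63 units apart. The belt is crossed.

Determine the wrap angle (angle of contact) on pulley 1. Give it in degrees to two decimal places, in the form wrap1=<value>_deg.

crossed belt: β = asin((r1+r2)/C) = asin(23/63) = 21.4125°
wrap1 = wrap2 = π + 2β = 222.8249°

wrap1=222.82_deg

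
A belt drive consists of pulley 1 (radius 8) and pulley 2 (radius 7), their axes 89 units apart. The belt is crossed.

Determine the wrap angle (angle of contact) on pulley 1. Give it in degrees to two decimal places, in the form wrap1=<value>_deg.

crossed belt: β = asin((r1+r2)/C) = asin(15/89) = 9.7029°
wrap1 = wrap2 = π + 2β = 199.4058°

wrap1=199.41_deg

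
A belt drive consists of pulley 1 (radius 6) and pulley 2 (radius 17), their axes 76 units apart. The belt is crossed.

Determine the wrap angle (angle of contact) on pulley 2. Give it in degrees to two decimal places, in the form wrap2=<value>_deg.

wrap2=215.23_deg

crossed belt: β = asin((r1+r2)/C) = asin(23/76) = 17.6157°
wrap1 = wrap2 = π + 2β = 215.2315°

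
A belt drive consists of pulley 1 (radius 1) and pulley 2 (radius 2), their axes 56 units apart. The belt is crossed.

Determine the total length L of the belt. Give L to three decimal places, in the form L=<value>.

crossed belt: β = asin((r1+r2)/C) = asin(3/56) = 3.0709°
wrap1 = wrap2 = π + 2β = 186.1418°
tangent length = C·cosβ = 55.9196
L = (r1+r2)·wrap + 2·C·cosβ = 3·3.2488 + 2·55.9196 = 121.5855

L=121.586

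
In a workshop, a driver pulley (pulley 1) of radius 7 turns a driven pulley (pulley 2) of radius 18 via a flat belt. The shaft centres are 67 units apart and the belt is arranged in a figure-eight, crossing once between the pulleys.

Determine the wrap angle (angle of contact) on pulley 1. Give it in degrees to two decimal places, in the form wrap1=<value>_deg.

crossed belt: β = asin((r1+r2)/C) = asin(25/67) = 21.9090°
wrap1 = wrap2 = π + 2β = 223.8181°

wrap1=223.82_deg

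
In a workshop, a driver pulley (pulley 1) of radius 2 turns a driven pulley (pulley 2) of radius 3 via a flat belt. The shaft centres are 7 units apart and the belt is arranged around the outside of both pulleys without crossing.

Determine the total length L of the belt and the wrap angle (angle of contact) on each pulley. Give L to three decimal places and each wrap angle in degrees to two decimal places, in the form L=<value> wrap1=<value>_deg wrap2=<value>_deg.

L=29.851 wrap1=163.57_deg wrap2=196.43_deg

open belt: β = asin((r2−r1)/C) = asin(1/7) = 8.2132°
wrap1 = π − 2β = 163.5736°
wrap2 = π + 2β = 196.4264°
tangent length = C·cosβ = 6.9282
L = r1·wrap1 + r2·wrap2 + 2·C·cosβ = 2·2.8549 + 3·3.4283 + 2·6.9282 = 29.8511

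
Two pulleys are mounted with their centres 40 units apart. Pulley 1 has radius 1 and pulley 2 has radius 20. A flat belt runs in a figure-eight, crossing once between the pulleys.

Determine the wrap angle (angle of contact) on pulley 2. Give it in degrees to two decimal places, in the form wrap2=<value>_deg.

crossed belt: β = asin((r1+r2)/C) = asin(21/40) = 31.6682°
wrap1 = wrap2 = π + 2β = 243.3365°

wrap2=243.34_deg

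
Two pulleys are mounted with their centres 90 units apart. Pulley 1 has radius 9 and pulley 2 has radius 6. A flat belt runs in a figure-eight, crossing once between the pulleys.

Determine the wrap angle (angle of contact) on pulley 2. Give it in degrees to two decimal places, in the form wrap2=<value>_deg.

wrap2=199.19_deg

crossed belt: β = asin((r1+r2)/C) = asin(15/90) = 9.5941°
wrap1 = wrap2 = π + 2β = 199.1881°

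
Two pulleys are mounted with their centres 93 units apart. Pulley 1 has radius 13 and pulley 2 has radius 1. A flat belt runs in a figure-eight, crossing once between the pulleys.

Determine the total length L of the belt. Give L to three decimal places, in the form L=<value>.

L=232.094

crossed belt: β = asin((r1+r2)/C) = asin(14/93) = 8.6581°
wrap1 = wrap2 = π + 2β = 197.3162°
tangent length = C·cosβ = 91.9402
L = (r1+r2)·wrap + 2·C·cosβ = 14·3.4438 + 2·91.9402 = 232.0938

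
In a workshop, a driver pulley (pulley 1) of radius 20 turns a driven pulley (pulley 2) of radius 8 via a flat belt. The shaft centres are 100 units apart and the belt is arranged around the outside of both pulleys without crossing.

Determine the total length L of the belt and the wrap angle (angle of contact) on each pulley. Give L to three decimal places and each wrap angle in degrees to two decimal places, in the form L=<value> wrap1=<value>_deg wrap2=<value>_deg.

L=289.406 wrap1=193.78_deg wrap2=166.22_deg

open belt: β = asin((r2−r1)/C) = asin(-12/100) = -6.8921°
wrap1 = π − 2β = 193.7842°
wrap2 = π + 2β = 166.2158°
tangent length = C·cosβ = 99.2774
L = r1·wrap1 + r2·wrap2 + 2·C·cosβ = 20·3.3822 + 8·2.9010 + 2·99.2774 = 289.4063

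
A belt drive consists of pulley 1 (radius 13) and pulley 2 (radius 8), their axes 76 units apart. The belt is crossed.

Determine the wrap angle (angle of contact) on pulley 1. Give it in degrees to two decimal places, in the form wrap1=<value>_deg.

crossed belt: β = asin((r1+r2)/C) = asin(21/76) = 16.0404°
wrap1 = wrap2 = π + 2β = 212.0809°

wrap1=212.08_deg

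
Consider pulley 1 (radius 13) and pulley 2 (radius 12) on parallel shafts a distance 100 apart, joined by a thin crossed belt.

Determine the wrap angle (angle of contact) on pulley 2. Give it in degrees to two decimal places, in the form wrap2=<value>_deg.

wrap2=208.96_deg

crossed belt: β = asin((r1+r2)/C) = asin(25/100) = 14.4775°
wrap1 = wrap2 = π + 2β = 208.9550°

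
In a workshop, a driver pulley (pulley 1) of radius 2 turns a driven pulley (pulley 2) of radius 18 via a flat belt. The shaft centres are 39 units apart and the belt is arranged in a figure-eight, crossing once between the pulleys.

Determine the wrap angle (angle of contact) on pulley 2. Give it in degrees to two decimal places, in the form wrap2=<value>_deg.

wrap2=241.70_deg

crossed belt: β = asin((r1+r2)/C) = asin(20/39) = 30.8519°
wrap1 = wrap2 = π + 2β = 241.7038°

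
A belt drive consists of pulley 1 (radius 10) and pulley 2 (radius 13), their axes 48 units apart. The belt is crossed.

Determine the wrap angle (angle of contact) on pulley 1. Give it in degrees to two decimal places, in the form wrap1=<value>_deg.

crossed belt: β = asin((r1+r2)/C) = asin(23/48) = 28.6310°
wrap1 = wrap2 = π + 2β = 237.2620°

wrap1=237.26_deg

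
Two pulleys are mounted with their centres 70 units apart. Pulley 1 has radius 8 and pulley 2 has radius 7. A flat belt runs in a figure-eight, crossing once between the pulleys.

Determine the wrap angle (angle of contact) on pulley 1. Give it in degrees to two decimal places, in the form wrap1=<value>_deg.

wrap1=204.75_deg

crossed belt: β = asin((r1+r2)/C) = asin(15/70) = 12.3736°
wrap1 = wrap2 = π + 2β = 204.7473°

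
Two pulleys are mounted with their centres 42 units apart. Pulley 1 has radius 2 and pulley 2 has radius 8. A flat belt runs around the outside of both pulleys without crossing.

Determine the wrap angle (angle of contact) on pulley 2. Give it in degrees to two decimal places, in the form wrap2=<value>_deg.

wrap2=196.43_deg

open belt: β = asin((r2−r1)/C) = asin(6/42) = 8.2132°
wrap1 = π − 2β = 163.5736°
wrap2 = π + 2β = 196.4264°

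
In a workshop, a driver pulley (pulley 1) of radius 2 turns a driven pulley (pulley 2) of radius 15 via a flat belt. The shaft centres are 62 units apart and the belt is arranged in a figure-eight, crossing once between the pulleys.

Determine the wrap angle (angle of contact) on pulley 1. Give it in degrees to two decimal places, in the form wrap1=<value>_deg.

crossed belt: β = asin((r1+r2)/C) = asin(17/62) = 15.9140°
wrap1 = wrap2 = π + 2β = 211.8279°

wrap1=211.83_deg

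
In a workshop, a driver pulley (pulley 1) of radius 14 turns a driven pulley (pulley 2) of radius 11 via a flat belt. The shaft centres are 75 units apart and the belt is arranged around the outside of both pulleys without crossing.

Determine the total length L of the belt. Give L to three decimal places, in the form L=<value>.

L=228.660

open belt: β = asin((r2−r1)/C) = asin(-3/75) = -2.2924°
wrap1 = π − 2β = 184.5849°
wrap2 = π + 2β = 175.4151°
tangent length = C·cosβ = 74.9400
L = r1·wrap1 + r2·wrap2 + 2·C·cosβ = 14·3.2216 + 11·3.0616 + 2·74.9400 = 228.6598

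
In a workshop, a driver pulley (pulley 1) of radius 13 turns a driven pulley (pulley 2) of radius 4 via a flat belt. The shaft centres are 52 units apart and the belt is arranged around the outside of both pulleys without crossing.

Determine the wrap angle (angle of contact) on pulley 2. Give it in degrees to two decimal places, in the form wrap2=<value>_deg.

wrap2=160.07_deg

open belt: β = asin((r2−r1)/C) = asin(-9/52) = -9.9668°
wrap1 = π − 2β = 199.9335°
wrap2 = π + 2β = 160.0665°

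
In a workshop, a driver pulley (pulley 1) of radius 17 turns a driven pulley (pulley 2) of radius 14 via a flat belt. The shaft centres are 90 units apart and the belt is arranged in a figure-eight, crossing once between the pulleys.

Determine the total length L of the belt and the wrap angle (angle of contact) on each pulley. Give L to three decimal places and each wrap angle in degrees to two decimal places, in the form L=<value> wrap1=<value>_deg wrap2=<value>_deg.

crossed belt: β = asin((r1+r2)/C) = asin(31/90) = 20.1479°
wrap1 = wrap2 = π + 2β = 220.2958°
tangent length = C·cosβ = 84.4926
L = (r1+r2)·wrap + 2·C·cosβ = 31·3.8449 + 2·84.4926 = 288.1767

L=288.177 wrap1=220.30_deg wrap2=220.30_deg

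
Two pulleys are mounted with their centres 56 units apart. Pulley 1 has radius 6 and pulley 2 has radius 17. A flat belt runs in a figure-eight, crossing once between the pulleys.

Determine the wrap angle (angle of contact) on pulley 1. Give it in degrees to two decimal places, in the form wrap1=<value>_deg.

crossed belt: β = asin((r1+r2)/C) = asin(23/56) = 24.2497°
wrap1 = wrap2 = π + 2β = 228.4994°

wrap1=228.50_deg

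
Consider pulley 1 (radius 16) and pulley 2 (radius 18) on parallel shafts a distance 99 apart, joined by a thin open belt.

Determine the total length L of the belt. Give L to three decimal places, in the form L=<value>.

open belt: β = asin((r2−r1)/C) = asin(2/99) = 1.1576°
wrap1 = π − 2β = 177.6849°
wrap2 = π + 2β = 182.3151°
tangent length = C·cosβ = 98.9798
L = r1·wrap1 + r2·wrap2 + 2·C·cosβ = 16·3.1012 + 18·3.1820 + 2·98.9798 = 304.8546

L=304.855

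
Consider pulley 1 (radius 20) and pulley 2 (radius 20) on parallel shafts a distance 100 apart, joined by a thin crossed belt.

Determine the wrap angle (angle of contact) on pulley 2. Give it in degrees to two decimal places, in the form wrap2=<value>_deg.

wrap2=227.16_deg

crossed belt: β = asin((r1+r2)/C) = asin(40/100) = 23.5782°
wrap1 = wrap2 = π + 2β = 227.1564°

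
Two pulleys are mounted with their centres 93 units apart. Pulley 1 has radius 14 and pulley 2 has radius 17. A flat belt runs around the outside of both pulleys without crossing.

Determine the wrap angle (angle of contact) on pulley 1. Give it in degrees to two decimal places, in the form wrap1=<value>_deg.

wrap1=176.30_deg

open belt: β = asin((r2−r1)/C) = asin(3/93) = 1.8486°
wrap1 = π − 2β = 176.3029°
wrap2 = π + 2β = 183.6971°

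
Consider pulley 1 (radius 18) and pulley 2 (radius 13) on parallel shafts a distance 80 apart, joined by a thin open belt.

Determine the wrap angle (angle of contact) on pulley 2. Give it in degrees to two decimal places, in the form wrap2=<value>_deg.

open belt: β = asin((r2−r1)/C) = asin(-5/80) = -3.5833°
wrap1 = π − 2β = 187.1666°
wrap2 = π + 2β = 172.8334°

wrap2=172.83_deg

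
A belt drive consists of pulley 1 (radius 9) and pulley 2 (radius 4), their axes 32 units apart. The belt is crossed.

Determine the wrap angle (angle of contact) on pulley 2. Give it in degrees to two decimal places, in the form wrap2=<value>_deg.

wrap2=227.94_deg

crossed belt: β = asin((r1+r2)/C) = asin(13/32) = 23.9695°
wrap1 = wrap2 = π + 2β = 227.9390°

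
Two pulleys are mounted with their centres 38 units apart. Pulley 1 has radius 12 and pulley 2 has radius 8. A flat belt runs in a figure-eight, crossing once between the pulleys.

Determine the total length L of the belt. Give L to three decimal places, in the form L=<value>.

crossed belt: β = asin((r1+r2)/C) = asin(20/38) = 31.7569°
wrap1 = wrap2 = π + 2β = 243.5137°
tangent length = C·cosβ = 32.3110
L = (r1+r2)·wrap + 2·C·cosβ = 20·4.2501 + 2·32.3110 = 149.6243

L=149.624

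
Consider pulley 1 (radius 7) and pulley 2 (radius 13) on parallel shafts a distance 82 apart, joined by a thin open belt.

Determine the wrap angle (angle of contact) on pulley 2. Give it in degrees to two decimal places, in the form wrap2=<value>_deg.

open belt: β = asin((r2−r1)/C) = asin(6/82) = 4.1961°
wrap1 = π − 2β = 171.6078°
wrap2 = π + 2β = 188.3922°

wrap2=188.39_deg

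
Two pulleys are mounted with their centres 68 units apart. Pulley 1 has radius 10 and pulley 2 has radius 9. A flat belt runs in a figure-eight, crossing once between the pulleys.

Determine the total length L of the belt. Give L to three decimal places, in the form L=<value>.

L=201.034

crossed belt: β = asin((r1+r2)/C) = asin(19/68) = 16.2251°
wrap1 = wrap2 = π + 2β = 212.4502°
tangent length = C·cosβ = 65.2917
L = (r1+r2)·wrap + 2·C·cosβ = 19·3.7080 + 2·65.2917 = 201.0345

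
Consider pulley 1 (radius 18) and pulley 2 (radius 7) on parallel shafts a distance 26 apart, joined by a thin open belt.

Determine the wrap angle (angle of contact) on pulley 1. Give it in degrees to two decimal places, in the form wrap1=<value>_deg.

open belt: β = asin((r2−r1)/C) = asin(-11/26) = -25.0290°
wrap1 = π − 2β = 230.0580°
wrap2 = π + 2β = 129.9420°

wrap1=230.06_deg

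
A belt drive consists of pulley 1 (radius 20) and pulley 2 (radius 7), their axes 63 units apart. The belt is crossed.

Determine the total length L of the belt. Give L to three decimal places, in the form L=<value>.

L=222.582

crossed belt: β = asin((r1+r2)/C) = asin(27/63) = 25.3769°
wrap1 = wrap2 = π + 2β = 230.7539°
tangent length = C·cosβ = 56.9210
L = (r1+r2)·wrap + 2·C·cosβ = 27·4.0274 + 2·56.9210 = 222.5822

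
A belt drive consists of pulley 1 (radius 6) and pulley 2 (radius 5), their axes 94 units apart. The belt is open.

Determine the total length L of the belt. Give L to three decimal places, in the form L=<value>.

L=222.568

open belt: β = asin((r2−r1)/C) = asin(-1/94) = -0.6095°
wrap1 = π − 2β = 181.2191°
wrap2 = π + 2β = 178.7809°
tangent length = C·cosβ = 93.9947
L = r1·wrap1 + r2·wrap2 + 2·C·cosβ = 6·3.1629 + 5·3.1203 + 2·93.9947 = 222.5682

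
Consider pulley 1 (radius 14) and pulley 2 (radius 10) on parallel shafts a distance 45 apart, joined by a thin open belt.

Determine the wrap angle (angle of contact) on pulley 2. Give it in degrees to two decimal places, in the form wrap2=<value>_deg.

wrap2=169.80_deg

open belt: β = asin((r2−r1)/C) = asin(-4/45) = -5.0997°
wrap1 = π − 2β = 190.1994°
wrap2 = π + 2β = 169.8006°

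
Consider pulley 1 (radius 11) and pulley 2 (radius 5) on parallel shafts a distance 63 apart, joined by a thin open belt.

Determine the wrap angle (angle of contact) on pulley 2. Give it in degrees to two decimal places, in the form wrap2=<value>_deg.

open belt: β = asin((r2−r1)/C) = asin(-6/63) = -5.4650°
wrap1 = π − 2β = 190.9300°
wrap2 = π + 2β = 169.0700°

wrap2=169.07_deg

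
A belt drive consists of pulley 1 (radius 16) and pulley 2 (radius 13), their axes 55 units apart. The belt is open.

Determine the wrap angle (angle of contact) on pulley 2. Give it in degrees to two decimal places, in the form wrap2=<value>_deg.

wrap2=173.75_deg

open belt: β = asin((r2−r1)/C) = asin(-3/55) = -3.1268°
wrap1 = π − 2β = 186.2536°
wrap2 = π + 2β = 173.7464°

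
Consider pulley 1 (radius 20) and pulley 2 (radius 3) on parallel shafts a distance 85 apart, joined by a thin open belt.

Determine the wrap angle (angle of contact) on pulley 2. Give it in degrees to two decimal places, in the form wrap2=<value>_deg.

open belt: β = asin((r2−r1)/C) = asin(-17/85) = -11.5370°
wrap1 = π − 2β = 203.0739°
wrap2 = π + 2β = 156.9261°

wrap2=156.93_deg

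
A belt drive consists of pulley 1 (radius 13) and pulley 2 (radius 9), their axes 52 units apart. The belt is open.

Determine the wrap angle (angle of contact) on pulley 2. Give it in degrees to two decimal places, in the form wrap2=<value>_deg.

wrap2=171.18_deg

open belt: β = asin((r2−r1)/C) = asin(-4/52) = -4.4117°
wrap1 = π − 2β = 188.8235°
wrap2 = π + 2β = 171.1765°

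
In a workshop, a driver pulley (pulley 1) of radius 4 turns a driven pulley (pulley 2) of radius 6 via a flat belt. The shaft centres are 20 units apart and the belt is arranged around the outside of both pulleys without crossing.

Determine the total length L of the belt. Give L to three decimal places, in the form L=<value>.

open belt: β = asin((r2−r1)/C) = asin(2/20) = 5.7392°
wrap1 = π − 2β = 168.5217°
wrap2 = π + 2β = 191.4783°
tangent length = C·cosβ = 19.8997
L = r1·wrap1 + r2·wrap2 + 2·C·cosβ = 4·2.9413 + 6·3.3419 + 2·19.8997 = 71.6161

L=71.616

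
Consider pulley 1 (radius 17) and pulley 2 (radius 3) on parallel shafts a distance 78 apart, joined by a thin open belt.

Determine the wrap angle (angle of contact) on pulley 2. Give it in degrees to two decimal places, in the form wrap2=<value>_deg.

open belt: β = asin((r2−r1)/C) = asin(-14/78) = -10.3399°
wrap1 = π − 2β = 200.6798°
wrap2 = π + 2β = 159.3202°

wrap2=159.32_deg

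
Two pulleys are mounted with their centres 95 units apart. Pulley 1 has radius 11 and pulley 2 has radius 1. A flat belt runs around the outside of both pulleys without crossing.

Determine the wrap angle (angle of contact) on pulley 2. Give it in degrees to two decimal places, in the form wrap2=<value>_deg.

wrap2=167.92_deg

open belt: β = asin((r2−r1)/C) = asin(-10/95) = -6.0423°
wrap1 = π − 2β = 192.0847°
wrap2 = π + 2β = 167.9153°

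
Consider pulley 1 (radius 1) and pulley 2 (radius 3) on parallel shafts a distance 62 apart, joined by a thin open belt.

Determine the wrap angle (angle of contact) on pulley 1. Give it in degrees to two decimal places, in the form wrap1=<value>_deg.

open belt: β = asin((r2−r1)/C) = asin(2/62) = 1.8486°
wrap1 = π − 2β = 176.3029°
wrap2 = π + 2β = 183.6971°

wrap1=176.30_deg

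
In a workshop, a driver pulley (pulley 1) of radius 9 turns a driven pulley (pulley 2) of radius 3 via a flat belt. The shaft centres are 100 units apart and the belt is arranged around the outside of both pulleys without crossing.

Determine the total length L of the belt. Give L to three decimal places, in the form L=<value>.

L=238.059

open belt: β = asin((r2−r1)/C) = asin(-6/100) = -3.4398°
wrap1 = π − 2β = 186.8796°
wrap2 = π + 2β = 173.1204°
tangent length = C·cosβ = 99.8198
L = r1·wrap1 + r2·wrap2 + 2·C·cosβ = 9·3.2617 + 3·3.0215 + 2·99.8198 = 238.0592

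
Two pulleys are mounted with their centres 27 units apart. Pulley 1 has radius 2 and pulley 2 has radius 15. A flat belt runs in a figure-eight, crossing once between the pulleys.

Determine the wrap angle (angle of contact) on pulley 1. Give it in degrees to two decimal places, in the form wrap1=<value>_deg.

crossed belt: β = asin((r1+r2)/C) = asin(17/27) = 39.0228°
wrap1 = wrap2 = π + 2β = 258.0456°

wrap1=258.05_deg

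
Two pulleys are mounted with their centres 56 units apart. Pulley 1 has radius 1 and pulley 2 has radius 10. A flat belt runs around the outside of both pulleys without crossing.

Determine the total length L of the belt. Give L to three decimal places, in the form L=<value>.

open belt: β = asin((r2−r1)/C) = asin(9/56) = 9.2484°
wrap1 = π − 2β = 161.5033°
wrap2 = π + 2β = 198.4967°
tangent length = C·cosβ = 55.2721
L = r1·wrap1 + r2·wrap2 + 2·C·cosβ = 1·2.8188 + 10·3.4644 + 2·55.2721 = 148.0071

L=148.007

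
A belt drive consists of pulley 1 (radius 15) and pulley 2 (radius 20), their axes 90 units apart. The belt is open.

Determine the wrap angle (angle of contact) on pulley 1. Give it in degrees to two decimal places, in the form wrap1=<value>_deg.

open belt: β = asin((r2−r1)/C) = asin(5/90) = 3.1847°
wrap1 = π − 2β = 173.6305°
wrap2 = π + 2β = 186.3695°

wrap1=173.63_deg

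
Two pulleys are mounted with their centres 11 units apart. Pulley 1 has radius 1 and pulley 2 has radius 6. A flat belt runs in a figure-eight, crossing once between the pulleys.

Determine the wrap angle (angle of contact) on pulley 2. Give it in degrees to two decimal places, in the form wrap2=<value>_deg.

crossed belt: β = asin((r1+r2)/C) = asin(7/11) = 39.5212°
wrap1 = wrap2 = π + 2β = 259.0424°

wrap2=259.04_deg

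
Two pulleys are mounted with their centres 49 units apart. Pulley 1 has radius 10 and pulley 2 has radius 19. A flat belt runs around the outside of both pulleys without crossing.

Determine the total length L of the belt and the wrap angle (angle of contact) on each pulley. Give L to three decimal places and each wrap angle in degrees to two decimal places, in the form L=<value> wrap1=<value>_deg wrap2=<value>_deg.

L=190.764 wrap1=158.83_deg wrap2=201.17_deg

open belt: β = asin((r2−r1)/C) = asin(9/49) = 10.5838°
wrap1 = π − 2β = 158.8324°
wrap2 = π + 2β = 201.1676°
tangent length = C·cosβ = 48.1664
L = r1·wrap1 + r2·wrap2 + 2·C·cosβ = 10·2.7721 + 19·3.5110 + 2·48.1664 = 190.7639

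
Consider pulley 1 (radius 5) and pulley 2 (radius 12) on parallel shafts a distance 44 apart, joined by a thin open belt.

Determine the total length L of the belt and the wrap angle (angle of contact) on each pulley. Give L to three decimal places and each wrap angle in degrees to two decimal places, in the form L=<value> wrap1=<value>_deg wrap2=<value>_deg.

L=142.523 wrap1=161.69_deg wrap2=198.31_deg

open belt: β = asin((r2−r1)/C) = asin(7/44) = 9.1541°
wrap1 = π − 2β = 161.6917°
wrap2 = π + 2β = 198.3083°
tangent length = C·cosβ = 43.4396
L = r1·wrap1 + r2·wrap2 + 2·C·cosβ = 5·2.8221 + 12·3.4611 + 2·43.4396 = 142.5231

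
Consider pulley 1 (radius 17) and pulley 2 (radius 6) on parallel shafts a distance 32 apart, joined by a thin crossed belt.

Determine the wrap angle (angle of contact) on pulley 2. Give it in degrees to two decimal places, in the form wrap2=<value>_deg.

crossed belt: β = asin((r1+r2)/C) = asin(23/32) = 45.9514°
wrap1 = wrap2 = π + 2β = 271.9027°

wrap2=271.90_deg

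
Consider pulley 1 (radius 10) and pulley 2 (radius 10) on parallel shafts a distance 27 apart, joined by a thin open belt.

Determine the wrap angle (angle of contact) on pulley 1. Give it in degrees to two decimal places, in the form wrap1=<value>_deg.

open belt: β = asin((r2−r1)/C) = asin(0/27) = 0.0000°
wrap1 = π − 2β = 180.0000°
wrap2 = π + 2β = 180.0000°

wrap1=180.00_deg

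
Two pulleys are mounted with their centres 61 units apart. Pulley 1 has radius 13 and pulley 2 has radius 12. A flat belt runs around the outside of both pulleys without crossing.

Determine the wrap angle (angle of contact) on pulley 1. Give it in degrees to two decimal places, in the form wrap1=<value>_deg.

wrap1=181.88_deg

open belt: β = asin((r2−r1)/C) = asin(-1/61) = -0.9393°
wrap1 = π − 2β = 181.8786°
wrap2 = π + 2β = 178.1214°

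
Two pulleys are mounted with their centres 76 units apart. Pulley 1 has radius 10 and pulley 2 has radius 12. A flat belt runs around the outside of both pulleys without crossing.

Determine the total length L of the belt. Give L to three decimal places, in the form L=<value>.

open belt: β = asin((r2−r1)/C) = asin(2/76) = 1.5080°
wrap1 = π − 2β = 176.9841°
wrap2 = π + 2β = 183.0159°
tangent length = C·cosβ = 75.9737
L = r1·wrap1 + r2·wrap2 + 2·C·cosβ = 10·3.0890 + 12·3.1942 + 2·75.9737 = 221.1677

L=221.168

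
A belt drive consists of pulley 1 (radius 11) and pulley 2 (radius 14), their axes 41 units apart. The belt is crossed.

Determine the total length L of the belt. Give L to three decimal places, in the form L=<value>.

L=176.320

crossed belt: β = asin((r1+r2)/C) = asin(25/41) = 37.5719°
wrap1 = wrap2 = π + 2β = 255.1437°
tangent length = C·cosβ = 32.4962
L = (r1+r2)·wrap + 2·C·cosβ = 25·4.4531 + 2·32.4962 = 176.3198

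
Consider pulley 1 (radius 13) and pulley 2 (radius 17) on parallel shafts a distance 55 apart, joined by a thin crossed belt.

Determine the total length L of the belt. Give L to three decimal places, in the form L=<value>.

crossed belt: β = asin((r1+r2)/C) = asin(30/55) = 33.0557°
wrap1 = wrap2 = π + 2β = 246.1115°
tangent length = C·cosβ = 46.0977
L = (r1+r2)·wrap + 2·C·cosβ = 30·4.2955 + 2·46.0977 = 221.0591

L=221.059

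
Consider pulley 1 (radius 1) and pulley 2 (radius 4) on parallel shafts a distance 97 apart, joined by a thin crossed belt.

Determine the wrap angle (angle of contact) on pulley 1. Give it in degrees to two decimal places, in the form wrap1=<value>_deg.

wrap1=185.91_deg

crossed belt: β = asin((r1+r2)/C) = asin(5/97) = 2.9547°
wrap1 = wrap2 = π + 2β = 185.9094°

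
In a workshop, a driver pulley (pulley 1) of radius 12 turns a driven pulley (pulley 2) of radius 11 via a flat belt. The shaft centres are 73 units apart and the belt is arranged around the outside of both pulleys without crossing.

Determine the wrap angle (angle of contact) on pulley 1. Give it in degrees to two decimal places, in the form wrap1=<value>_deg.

open belt: β = asin((r2−r1)/C) = asin(-1/73) = -0.7849°
wrap1 = π − 2β = 181.5698°
wrap2 = π + 2β = 178.4302°

wrap1=181.57_deg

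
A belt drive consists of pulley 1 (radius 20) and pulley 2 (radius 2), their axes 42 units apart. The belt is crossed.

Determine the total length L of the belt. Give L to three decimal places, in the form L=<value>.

L=164.927

crossed belt: β = asin((r1+r2)/C) = asin(22/42) = 31.5881°
wrap1 = wrap2 = π + 2β = 243.1763°
tangent length = C·cosβ = 35.7771
L = (r1+r2)·wrap + 2·C·cosβ = 22·4.2442 + 2·35.7771 = 164.9272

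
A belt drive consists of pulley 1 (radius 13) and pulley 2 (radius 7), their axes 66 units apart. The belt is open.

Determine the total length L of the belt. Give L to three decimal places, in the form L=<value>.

open belt: β = asin((r2−r1)/C) = asin(-6/66) = -5.2159°
wrap1 = π − 2β = 190.4318°
wrap2 = π + 2β = 169.5682°
tangent length = C·cosβ = 65.7267
L = r1·wrap1 + r2·wrap2 + 2·C·cosβ = 13·3.3237 + 7·2.9595 + 2·65.7267 = 195.3777

L=195.378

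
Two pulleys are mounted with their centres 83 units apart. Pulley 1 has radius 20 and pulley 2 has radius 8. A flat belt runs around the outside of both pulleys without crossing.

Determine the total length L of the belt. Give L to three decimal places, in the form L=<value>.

L=255.703

open belt: β = asin((r2−r1)/C) = asin(-12/83) = -8.3129°
wrap1 = π − 2β = 196.6257°
wrap2 = π + 2β = 163.3743°
tangent length = C·cosβ = 82.1279
L = r1·wrap1 + r2·wrap2 + 2·C·cosβ = 20·3.4318 + 8·2.8514 + 2·82.1279 = 255.7026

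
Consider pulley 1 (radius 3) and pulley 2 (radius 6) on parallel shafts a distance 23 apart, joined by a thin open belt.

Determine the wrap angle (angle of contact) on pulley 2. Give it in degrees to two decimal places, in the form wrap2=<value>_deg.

open belt: β = asin((r2−r1)/C) = asin(3/23) = 7.4947°
wrap1 = π − 2β = 165.0106°
wrap2 = π + 2β = 194.9894°

wrap2=194.99_deg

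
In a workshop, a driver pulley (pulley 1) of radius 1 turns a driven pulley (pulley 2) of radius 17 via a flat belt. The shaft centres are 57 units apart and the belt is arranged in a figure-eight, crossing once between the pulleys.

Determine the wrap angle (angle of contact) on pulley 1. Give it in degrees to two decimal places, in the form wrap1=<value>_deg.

crossed belt: β = asin((r1+r2)/C) = asin(18/57) = 18.4085°
wrap1 = wrap2 = π + 2β = 216.8170°

wrap1=216.82_deg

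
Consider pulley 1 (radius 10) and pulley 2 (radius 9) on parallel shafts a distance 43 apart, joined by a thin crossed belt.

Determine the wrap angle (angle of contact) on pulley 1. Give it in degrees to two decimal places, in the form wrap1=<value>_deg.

crossed belt: β = asin((r1+r2)/C) = asin(19/43) = 26.2226°
wrap1 = wrap2 = π + 2β = 232.4453°

wrap1=232.45_deg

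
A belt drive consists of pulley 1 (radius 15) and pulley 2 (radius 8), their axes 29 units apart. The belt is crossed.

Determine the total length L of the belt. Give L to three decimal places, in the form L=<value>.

crossed belt: β = asin((r1+r2)/C) = asin(23/29) = 52.4765°
wrap1 = wrap2 = π + 2β = 284.9530°
tangent length = C·cosβ = 17.6635
L = (r1+r2)·wrap + 2·C·cosβ = 23·4.9734 + 2·17.6635 = 149.7145

L=149.714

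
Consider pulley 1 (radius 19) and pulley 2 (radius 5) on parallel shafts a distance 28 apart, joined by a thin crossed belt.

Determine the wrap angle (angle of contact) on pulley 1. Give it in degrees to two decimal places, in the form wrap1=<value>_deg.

crossed belt: β = asin((r1+r2)/C) = asin(24/28) = 58.9973°
wrap1 = wrap2 = π + 2β = 297.9946°

wrap1=297.99_deg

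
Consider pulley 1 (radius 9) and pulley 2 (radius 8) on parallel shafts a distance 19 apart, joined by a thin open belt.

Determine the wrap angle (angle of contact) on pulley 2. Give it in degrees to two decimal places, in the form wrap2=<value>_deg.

wrap2=173.97_deg

open belt: β = asin((r2−r1)/C) = asin(-1/19) = -3.0170°
wrap1 = π − 2β = 186.0339°
wrap2 = π + 2β = 173.9661°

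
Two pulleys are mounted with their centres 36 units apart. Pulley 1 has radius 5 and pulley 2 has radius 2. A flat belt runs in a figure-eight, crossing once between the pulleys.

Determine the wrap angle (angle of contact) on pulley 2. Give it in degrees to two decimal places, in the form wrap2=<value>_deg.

wrap2=202.42_deg

crossed belt: β = asin((r1+r2)/C) = asin(7/36) = 11.2123°
wrap1 = wrap2 = π + 2β = 202.4245°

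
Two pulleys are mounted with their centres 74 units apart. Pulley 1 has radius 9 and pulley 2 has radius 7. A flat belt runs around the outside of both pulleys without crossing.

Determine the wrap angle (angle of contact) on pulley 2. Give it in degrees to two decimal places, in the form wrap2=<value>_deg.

open belt: β = asin((r2−r1)/C) = asin(-2/74) = -1.5487°
wrap1 = π − 2β = 183.0974°
wrap2 = π + 2β = 176.9026°

wrap2=176.90_deg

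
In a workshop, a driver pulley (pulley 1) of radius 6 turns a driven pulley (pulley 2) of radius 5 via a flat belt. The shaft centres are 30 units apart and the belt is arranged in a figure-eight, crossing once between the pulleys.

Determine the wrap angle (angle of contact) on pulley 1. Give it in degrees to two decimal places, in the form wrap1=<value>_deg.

wrap1=223.02_deg

crossed belt: β = asin((r1+r2)/C) = asin(11/30) = 21.5102°
wrap1 = wrap2 = π + 2β = 223.0204°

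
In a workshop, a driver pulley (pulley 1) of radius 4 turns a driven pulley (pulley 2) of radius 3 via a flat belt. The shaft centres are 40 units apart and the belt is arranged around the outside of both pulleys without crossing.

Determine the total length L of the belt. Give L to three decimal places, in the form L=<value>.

open belt: β = asin((r2−r1)/C) = asin(-1/40) = -1.4325°
wrap1 = π − 2β = 182.8651°
wrap2 = π + 2β = 177.1349°
tangent length = C·cosβ = 39.9875
L = r1·wrap1 + r2·wrap2 + 2·C·cosβ = 4·3.1916 + 3·3.0916 + 2·39.9875 = 102.0161

L=102.016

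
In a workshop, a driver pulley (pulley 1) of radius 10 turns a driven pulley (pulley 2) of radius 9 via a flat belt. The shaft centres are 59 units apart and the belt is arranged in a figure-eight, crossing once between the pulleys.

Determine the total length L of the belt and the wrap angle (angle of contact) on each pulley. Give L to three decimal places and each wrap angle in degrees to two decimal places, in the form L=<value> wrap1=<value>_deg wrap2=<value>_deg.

crossed belt: β = asin((r1+r2)/C) = asin(19/59) = 18.7860°
wrap1 = wrap2 = π + 2β = 217.5719°
tangent length = C·cosβ = 55.8570
L = (r1+r2)·wrap + 2·C·cosβ = 19·3.7973 + 2·55.8570 = 183.8635

L=183.864 wrap1=217.57_deg wrap2=217.57_deg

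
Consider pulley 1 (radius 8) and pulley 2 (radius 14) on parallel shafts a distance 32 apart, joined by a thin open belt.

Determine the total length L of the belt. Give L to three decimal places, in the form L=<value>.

L=134.243

open belt: β = asin((r2−r1)/C) = asin(6/32) = 10.8069°
wrap1 = π − 2β = 158.3862°
wrap2 = π + 2β = 201.6138°
tangent length = C·cosβ = 31.4325
L = r1·wrap1 + r2·wrap2 + 2·C·cosβ = 8·2.7644 + 14·3.5188 + 2·31.4325 = 134.2434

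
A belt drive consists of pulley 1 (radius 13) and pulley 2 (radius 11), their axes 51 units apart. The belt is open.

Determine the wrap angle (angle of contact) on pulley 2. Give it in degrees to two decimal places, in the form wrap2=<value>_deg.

open belt: β = asin((r2−r1)/C) = asin(-2/51) = -2.2475°
wrap1 = π − 2β = 184.4949°
wrap2 = π + 2β = 175.5051°

wrap2=175.51_deg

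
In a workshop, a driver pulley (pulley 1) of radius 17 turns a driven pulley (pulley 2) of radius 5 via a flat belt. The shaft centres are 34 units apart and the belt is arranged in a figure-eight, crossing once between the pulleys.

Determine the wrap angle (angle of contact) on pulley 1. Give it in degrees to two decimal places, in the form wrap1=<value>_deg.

crossed belt: β = asin((r1+r2)/C) = asin(22/34) = 40.3202°
wrap1 = wrap2 = π + 2β = 260.6404°

wrap1=260.64_deg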